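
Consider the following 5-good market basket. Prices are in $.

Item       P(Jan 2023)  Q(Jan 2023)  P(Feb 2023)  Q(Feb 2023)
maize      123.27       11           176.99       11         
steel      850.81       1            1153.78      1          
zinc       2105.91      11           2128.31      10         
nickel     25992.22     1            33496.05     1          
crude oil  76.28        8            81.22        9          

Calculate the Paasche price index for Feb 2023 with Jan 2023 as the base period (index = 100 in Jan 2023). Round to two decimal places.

Paasche price index uses current-period quantities as weights.
ΣP(Feb 2023)·Q(Feb 2023) = 176.99×11 + 1153.78×1 + 2128.31×10 + 33496.05×1 + 81.22×9 = 1946.89 + 1153.78 + 21283.1 + 33496.05 + 730.98 = 58610.8
ΣP(Jan 2023)·Q(Feb 2023) = 123.27×11 + 850.81×1 + 2105.91×10 + 25992.22×1 + 76.28×9 = 1355.97 + 850.81 + 21059.1 + 25992.22 + 686.52 = 49944.62
Index = 58610.8 / 49944.62 × 100 = 117.3516

117.35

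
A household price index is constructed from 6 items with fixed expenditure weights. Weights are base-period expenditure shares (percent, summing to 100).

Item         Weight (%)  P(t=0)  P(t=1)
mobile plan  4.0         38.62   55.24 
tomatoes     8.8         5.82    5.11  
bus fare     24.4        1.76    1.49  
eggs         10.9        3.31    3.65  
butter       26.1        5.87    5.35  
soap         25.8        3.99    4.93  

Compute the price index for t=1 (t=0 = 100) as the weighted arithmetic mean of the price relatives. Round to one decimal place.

101.8

mobile plan: 4.0 × (55.24/38.62) = 4.0 × 1.430347 = 5.7214
tomatoes: 8.8 × (5.11/5.82) = 8.8 × 0.878007 = 7.7265
bus fare: 24.4 × (1.49/1.76) = 24.4 × 0.846591 = 20.6568
eggs: 10.9 × (3.65/3.31) = 10.9 × 1.102719 = 12.0196
butter: 26.1 × (5.35/5.87) = 26.1 × 0.911414 = 23.7879
soap: 25.8 × (4.93/3.99) = 25.8 × 1.235589 = 31.8782
Index = Σ wᵢ·(p₁ᵢ/p₀ᵢ) = 5.7214 + 7.7265 + 20.6568 + 12.0196 + 23.7879 + 31.8782 = 101.7904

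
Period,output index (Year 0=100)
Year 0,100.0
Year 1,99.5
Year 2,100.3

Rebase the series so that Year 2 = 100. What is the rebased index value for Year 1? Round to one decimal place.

99.2

Rebased(Year 1) = 99.5 / 100.3 × 100 = 99.2024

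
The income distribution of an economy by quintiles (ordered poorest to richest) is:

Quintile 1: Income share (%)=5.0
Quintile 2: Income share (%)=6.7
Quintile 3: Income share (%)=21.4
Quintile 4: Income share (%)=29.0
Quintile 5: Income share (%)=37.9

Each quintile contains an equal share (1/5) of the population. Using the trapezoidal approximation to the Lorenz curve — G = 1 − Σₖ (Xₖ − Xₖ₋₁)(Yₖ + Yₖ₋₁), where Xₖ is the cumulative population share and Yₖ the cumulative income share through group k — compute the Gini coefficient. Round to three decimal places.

0.352

Cumulative income shares Yₖ: 0.0500, 0.1170, 0.3310, 0.6210, 1.0000
Σ (Xₖ−Xₖ₋₁)(Yₖ+Yₖ₋₁) = (1/5)(0.0500+0.0000) + (1/5)(0.1170+0.0500) + (1/5)(0.3310+0.1170) + (1/5)(0.6210+0.3310) + (1/5)(1.0000+0.6210)
  = 0.0100 + 0.0334 + 0.0896 + 0.1904 + 0.3242 = 0.6476
G = 1 − 0.6476 = 0.3524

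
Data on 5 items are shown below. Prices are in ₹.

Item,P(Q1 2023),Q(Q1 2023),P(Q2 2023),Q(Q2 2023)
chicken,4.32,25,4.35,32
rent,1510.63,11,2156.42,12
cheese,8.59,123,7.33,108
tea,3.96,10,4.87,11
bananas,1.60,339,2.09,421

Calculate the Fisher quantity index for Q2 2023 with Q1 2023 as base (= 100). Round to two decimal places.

Laspeyres component (base-period weights):
ΣP(Q1 2023)Q(Q2 2023) = 4.32×32 + 1510.63×12 + 8.59×108 + 3.96×11 + 1.60×421 = 138.24 + 18127.56 + 927.72 + 43.56 + 673.6 = 19910.68
ΣP(Q1 2023)Q(Q1 2023) = 4.32×25 + 1510.63×11 + 8.59×123 + 3.96×10 + 1.60×339 = 108 + 16616.93 + 1056.57 + 39.6 + 542.4 = 18363.5
L = 19910.68 / 18363.5 × 100 = 108.4253
Paasche component (current-period weights):
ΣP(Q2 2023)Q(Q2 2023) = 4.35×32 + 2156.42×12 + 7.33×108 + 4.87×11 + 2.09×421 = 139.2 + 25877.04 + 791.64 + 53.57 + 879.89 = 27741.34
ΣP(Q2 2023)Q(Q1 2023) = 4.35×25 + 2156.42×11 + 7.33×123 + 4.87×10 + 2.09×339 = 108.75 + 23720.62 + 901.59 + 48.7 + 708.51 = 25488.17
P = 27741.34 / 25488.17 × 100 = 108.8401
Fisher = √(L × P) = √(108.4253 × 108.8401) = 108.6325

108.63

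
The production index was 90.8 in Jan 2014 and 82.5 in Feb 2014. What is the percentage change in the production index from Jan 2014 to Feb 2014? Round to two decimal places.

-9.14%

Change = (82.5 − 90.8) / 90.8 × 100
       = -8.3 / 90.8 × 100 = -9.1410%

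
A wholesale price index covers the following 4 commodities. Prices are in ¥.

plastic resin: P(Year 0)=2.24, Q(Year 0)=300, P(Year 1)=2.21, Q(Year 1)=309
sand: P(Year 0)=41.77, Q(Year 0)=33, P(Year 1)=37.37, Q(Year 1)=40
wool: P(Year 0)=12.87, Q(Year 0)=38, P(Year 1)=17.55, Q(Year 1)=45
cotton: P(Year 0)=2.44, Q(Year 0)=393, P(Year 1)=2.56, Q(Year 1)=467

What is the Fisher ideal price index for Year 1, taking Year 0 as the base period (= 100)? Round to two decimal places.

Laspeyres component (base-period weights):
ΣP(Year 1)Q(Year 0) = 2.21×300 + 37.37×33 + 17.55×38 + 2.56×393 = 663 + 1233.21 + 666.9 + 1006.08 = 3569.19
ΣP(Year 0)Q(Year 0) = 2.24×300 + 41.77×33 + 12.87×38 + 2.44×393 = 672 + 1378.41 + 489.06 + 958.92 = 3498.39
L = 3569.19 / 3498.39 × 100 = 102.0238
Paasche component (current-period weights):
ΣP(Year 1)Q(Year 1) = 2.21×309 + 37.37×40 + 17.55×45 + 2.56×467 = 682.89 + 1494.8 + 789.75 + 1195.52 = 4162.96
ΣP(Year 0)Q(Year 1) = 2.24×309 + 41.77×40 + 12.87×45 + 2.44×467 = 692.16 + 1670.8 + 579.15 + 1139.48 = 4081.59
P = 4162.96 / 4081.59 × 100 = 101.9936
Fisher = √(L × P) = √(102.0238 × 101.9936) = 102.0087

102.01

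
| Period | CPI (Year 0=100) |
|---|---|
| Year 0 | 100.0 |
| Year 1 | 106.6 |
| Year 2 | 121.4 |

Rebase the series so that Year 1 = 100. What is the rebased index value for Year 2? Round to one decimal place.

113.9

Rebased(Year 2) = 121.4 / 106.6 × 100 = 113.8837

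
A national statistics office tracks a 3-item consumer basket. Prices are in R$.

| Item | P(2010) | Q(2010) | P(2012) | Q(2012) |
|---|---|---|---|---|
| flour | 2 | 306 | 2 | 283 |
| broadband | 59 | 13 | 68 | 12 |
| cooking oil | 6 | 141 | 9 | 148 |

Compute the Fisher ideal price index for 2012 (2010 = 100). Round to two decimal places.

Laspeyres component (base-period weights):
ΣP(2012)Q(2010) = 2×306 + 68×13 + 9×141 = 612 + 884 + 1269 = 2765
ΣP(2010)Q(2010) = 2×306 + 59×13 + 6×141 = 612 + 767 + 846 = 2225
L = 2765 / 2225 × 100 = 124.2697
Paasche component (current-period weights):
ΣP(2012)Q(2012) = 2×283 + 68×12 + 9×148 = 566 + 816 + 1332 = 2714
ΣP(2010)Q(2012) = 2×283 + 59×12 + 6×148 = 566 + 708 + 888 = 2162
P = 2714 / 2162 × 100 = 125.5319
Fisher = √(L × P) = √(124.2697 × 125.5319) = 124.8992

124.90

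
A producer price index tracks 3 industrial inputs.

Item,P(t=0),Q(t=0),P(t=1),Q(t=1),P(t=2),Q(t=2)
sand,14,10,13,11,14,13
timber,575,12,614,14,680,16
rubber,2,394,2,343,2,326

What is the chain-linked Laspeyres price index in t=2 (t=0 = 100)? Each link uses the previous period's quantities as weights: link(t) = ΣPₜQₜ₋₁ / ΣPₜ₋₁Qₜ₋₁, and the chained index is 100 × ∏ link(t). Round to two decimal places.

116.35

Link t=0→t=1:
ΣP(t=1)Q(t=0) = 13×10 + 614×12 + 2×394 = 130 + 7368 + 788 = 8286
ΣP(t=0)Q(t=0) = 14×10 + 575×12 + 2×394 = 140 + 6900 + 788 = 7828
link = 8286/7828 = 1.058508
Link t=1→t=2:
ΣP(t=2)Q(t=1) = 14×11 + 680×14 + 2×343 = 154 + 9520 + 686 = 10360
ΣP(t=1)Q(t=1) = 13×11 + 614×14 + 2×343 = 143 + 8596 + 686 = 9425
link = 10360/9425 = 1.099204
Chained index = 100 × 1.058508 × 1.099204 = 116.3516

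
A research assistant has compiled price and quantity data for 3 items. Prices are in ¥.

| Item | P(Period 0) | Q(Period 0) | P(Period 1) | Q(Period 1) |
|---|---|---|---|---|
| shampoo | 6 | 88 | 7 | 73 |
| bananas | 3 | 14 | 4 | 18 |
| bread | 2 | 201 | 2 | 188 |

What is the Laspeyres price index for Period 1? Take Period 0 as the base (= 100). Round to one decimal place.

Laspeyres price index uses base-period quantities as weights.
ΣP(Period 1)·Q(Period 0) = 7×88 + 4×14 + 2×201 = 616 + 56 + 402 = 1074
ΣP(Period 0)·Q(Period 0) = 6×88 + 3×14 + 2×201 = 528 + 42 + 402 = 972
Index = 1074 / 972 × 100 = 110.4938

110.5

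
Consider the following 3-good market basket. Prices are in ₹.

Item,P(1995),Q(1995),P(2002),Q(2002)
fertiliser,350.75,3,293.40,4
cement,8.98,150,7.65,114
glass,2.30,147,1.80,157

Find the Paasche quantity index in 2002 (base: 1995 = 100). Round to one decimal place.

Paasche quantity index uses current-period prices as weights.
ΣP(2002)·Q(2002) = 293.40×4 + 7.65×114 + 1.80×157 = 1173.6 + 872.1 + 282.6 = 2328.3
ΣP(2002)·Q(1995) = 293.40×3 + 7.65×150 + 1.80×147 = 880.2 + 1147.5 + 264.6 = 2292.3
Index = 2328.3 / 2292.3 × 100 = 101.5705

101.6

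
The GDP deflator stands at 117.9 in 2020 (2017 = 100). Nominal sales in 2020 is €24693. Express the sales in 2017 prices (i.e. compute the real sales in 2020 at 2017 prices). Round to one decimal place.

20944.0

Real = Nominal ÷ (Index/100) = 24693 ÷ (117.9/100)
     = 24693 ÷ 1.179 = 20944.0204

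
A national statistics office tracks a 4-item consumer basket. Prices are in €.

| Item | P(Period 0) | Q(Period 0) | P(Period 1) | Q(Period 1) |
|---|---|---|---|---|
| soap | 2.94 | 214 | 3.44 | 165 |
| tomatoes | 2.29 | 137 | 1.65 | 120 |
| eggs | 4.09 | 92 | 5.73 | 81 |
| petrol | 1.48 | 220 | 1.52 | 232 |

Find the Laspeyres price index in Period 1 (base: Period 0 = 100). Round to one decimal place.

Laspeyres price index uses base-period quantities as weights.
ΣP(Period 1)·Q(Period 0) = 3.44×214 + 1.65×137 + 5.73×92 + 1.52×220 = 736.16 + 226.05 + 527.16 + 334.4 = 1823.77
ΣP(Period 0)·Q(Period 0) = 2.94×214 + 2.29×137 + 4.09×92 + 1.48×220 = 629.16 + 313.73 + 376.28 + 325.6 = 1644.77
Index = 1823.77 / 1644.77 × 100 = 110.8830

110.9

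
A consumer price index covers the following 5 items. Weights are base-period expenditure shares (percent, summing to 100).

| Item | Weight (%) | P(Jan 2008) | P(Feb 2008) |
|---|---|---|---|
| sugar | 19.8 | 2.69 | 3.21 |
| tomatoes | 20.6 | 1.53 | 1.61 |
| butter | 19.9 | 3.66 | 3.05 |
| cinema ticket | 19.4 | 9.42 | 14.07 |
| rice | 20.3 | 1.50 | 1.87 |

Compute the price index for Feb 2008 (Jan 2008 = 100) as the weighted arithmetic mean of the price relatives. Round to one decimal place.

sugar: 19.8 × (3.21/2.69) = 19.8 × 1.193309 = 23.6275
tomatoes: 20.6 × (1.61/1.53) = 20.6 × 1.052288 = 21.6771
butter: 19.9 × (3.05/3.66) = 19.9 × 0.833333 = 16.5833
cinema ticket: 19.4 × (14.07/9.42) = 19.4 × 1.493631 = 28.9764
rice: 20.3 × (1.87/1.50) = 20.3 × 1.246667 = 25.3073
Index = Σ wᵢ·(p₁ᵢ/p₀ᵢ) = 23.6275 + 21.6771 + 16.5833 + 28.9764 + 25.3073 = 116.1717

116.2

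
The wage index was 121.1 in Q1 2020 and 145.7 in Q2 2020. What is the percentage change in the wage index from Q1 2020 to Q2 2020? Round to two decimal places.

Change = (145.7 − 121.1) / 121.1 × 100
       = 24.6 / 121.1 × 100 = 20.3138%

20.31%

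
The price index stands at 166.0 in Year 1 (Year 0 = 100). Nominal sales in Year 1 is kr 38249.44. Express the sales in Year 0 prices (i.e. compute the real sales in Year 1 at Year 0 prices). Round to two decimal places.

23041.83

Real = Nominal ÷ (Index/100) = 38249.44 ÷ (166.0/100)
     = 38249.44 ÷ 1.660 = 23041.8313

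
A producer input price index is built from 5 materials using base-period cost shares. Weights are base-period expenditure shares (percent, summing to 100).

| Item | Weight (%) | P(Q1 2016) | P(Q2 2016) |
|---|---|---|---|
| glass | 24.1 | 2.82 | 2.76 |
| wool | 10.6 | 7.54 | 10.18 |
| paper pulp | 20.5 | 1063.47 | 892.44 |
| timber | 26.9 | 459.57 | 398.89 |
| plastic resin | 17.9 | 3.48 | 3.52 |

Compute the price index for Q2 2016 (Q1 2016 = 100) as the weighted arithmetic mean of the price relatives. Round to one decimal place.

96.6

glass: 24.1 × (2.76/2.82) = 24.1 × 0.978723 = 23.5872
wool: 10.6 × (10.18/7.54) = 10.6 × 1.350133 = 14.3114
paper pulp: 20.5 × (892.44/1063.47) = 20.5 × 0.839177 = 17.2031
timber: 26.9 × (398.89/459.57) = 26.9 × 0.867964 = 23.3482
plastic resin: 17.9 × (3.52/3.48) = 17.9 × 1.011494 = 18.1057
Index = Σ wᵢ·(p₁ᵢ/p₀ᵢ) = 23.5872 + 14.3114 + 17.2031 + 23.3482 + 18.1057 = 96.5557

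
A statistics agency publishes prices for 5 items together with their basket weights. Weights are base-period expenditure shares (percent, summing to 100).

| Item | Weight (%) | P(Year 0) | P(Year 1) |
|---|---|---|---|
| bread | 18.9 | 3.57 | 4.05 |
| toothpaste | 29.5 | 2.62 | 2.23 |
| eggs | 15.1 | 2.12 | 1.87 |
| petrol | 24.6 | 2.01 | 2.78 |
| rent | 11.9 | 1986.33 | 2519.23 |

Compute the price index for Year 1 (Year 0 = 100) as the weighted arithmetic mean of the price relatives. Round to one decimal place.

109.0

bread: 18.9 × (4.05/3.57) = 18.9 × 1.134454 = 21.4412
toothpaste: 29.5 × (2.23/2.62) = 29.5 × 0.851145 = 25.1088
eggs: 15.1 × (1.87/2.12) = 15.1 × 0.882075 = 13.3193
petrol: 24.6 × (2.78/2.01) = 24.6 × 1.383085 = 34.0239
rent: 11.9 × (2519.23/1986.33) = 11.9 × 1.268284 = 15.0926
Index = Σ wᵢ·(p₁ᵢ/p₀ᵢ) = 21.4412 + 25.1088 + 13.3193 + 34.0239 + 15.0926 = 108.9858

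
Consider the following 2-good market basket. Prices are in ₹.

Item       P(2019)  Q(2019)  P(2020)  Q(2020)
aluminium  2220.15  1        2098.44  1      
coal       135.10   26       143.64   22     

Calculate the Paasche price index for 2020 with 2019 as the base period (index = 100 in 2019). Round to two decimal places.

Paasche price index uses current-period quantities as weights.
ΣP(2020)·Q(2020) = 2098.44×1 + 143.64×22 = 2098.44 + 3160.08 = 5258.52
ΣP(2019)·Q(2020) = 2220.15×1 + 135.10×22 = 2220.15 + 2972.2 = 5192.35
Index = 5258.52 / 5192.35 × 100 = 101.2744

101.27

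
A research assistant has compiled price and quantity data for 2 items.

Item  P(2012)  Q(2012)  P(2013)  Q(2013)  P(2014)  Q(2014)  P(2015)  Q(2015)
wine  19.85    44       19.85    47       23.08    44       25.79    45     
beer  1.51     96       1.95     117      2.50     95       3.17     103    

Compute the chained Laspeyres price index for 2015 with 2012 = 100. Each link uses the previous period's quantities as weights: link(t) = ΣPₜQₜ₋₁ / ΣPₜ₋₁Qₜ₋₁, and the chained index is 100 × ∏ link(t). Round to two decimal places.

Link 2012→2013:
ΣP(2013)Q(2012) = 19.85×44 + 1.95×96 = 873.4 + 187.2 = 1060.6
ΣP(2012)Q(2012) = 19.85×44 + 1.51×96 = 873.4 + 144.96 = 1018.36
link = 1060.6/1018.36 = 1.041478
Link 2013→2014:
ΣP(2014)Q(2013) = 23.08×47 + 2.50×117 = 1084.76 + 292.5 = 1377.26
ΣP(2013)Q(2013) = 19.85×47 + 1.95×117 = 932.95 + 228.15 = 1161.1
link = 1377.26/1161.1 = 1.186168
Link 2014→2015:
ΣP(2015)Q(2014) = 25.79×44 + 3.17×95 = 1134.76 + 301.15 = 1435.91
ΣP(2014)Q(2014) = 23.08×44 + 2.50×95 = 1015.52 + 237.5 = 1253.02
link = 1435.91/1253.02 = 1.145959
Chained index = 100 × 1.041478 × 1.186168 × 1.145959 = 141.5682

141.57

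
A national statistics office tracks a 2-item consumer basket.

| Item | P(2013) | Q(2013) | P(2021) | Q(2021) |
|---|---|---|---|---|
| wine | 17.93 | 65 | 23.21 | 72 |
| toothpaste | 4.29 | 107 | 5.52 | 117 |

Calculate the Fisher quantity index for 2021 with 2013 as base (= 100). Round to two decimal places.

Laspeyres component (base-period weights):
ΣP(2013)Q(2021) = 17.93×72 + 4.29×117 = 1290.96 + 501.93 = 1792.89
ΣP(2013)Q(2013) = 17.93×65 + 4.29×107 = 1165.45 + 459.03 = 1624.48
L = 1792.89 / 1624.48 × 100 = 110.3670
Paasche component (current-period weights):
ΣP(2021)Q(2021) = 23.21×72 + 5.52×117 = 1671.12 + 645.84 = 2316.96
ΣP(2021)Q(2013) = 23.21×65 + 5.52×107 = 1508.65 + 590.64 = 2099.29
P = 2316.96 / 2099.29 × 100 = 110.3687
Fisher = √(L × P) = √(110.3670 × 110.3687) = 110.3679

110.37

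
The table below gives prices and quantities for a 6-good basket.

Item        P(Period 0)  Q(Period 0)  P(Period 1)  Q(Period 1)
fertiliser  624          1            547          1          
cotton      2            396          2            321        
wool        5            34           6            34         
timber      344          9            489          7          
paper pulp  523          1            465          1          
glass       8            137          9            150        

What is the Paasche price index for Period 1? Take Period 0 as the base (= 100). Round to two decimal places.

119.11

Paasche price index uses current-period quantities as weights.
ΣP(Period 1)·Q(Period 1) = 547×1 + 2×321 + 6×34 + 489×7 + 465×1 + 9×150 = 547 + 642 + 204 + 3423 + 465 + 1350 = 6631
ΣP(Period 0)·Q(Period 1) = 624×1 + 2×321 + 5×34 + 344×7 + 523×1 + 8×150 = 624 + 642 + 170 + 2408 + 523 + 1200 = 5567
Index = 6631 / 5567 × 100 = 119.1126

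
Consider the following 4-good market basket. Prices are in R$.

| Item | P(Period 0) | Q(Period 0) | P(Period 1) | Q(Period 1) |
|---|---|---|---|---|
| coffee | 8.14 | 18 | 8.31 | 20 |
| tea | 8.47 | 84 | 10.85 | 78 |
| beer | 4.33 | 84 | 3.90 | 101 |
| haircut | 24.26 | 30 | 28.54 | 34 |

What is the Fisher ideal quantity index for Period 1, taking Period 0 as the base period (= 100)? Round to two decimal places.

Laspeyres component (base-period weights):
ΣP(Period 0)Q(Period 1) = 8.14×20 + 8.47×78 + 4.33×101 + 24.26×34 = 162.8 + 660.66 + 437.33 + 824.84 = 2085.63
ΣP(Period 0)Q(Period 0) = 8.14×18 + 8.47×84 + 4.33×84 + 24.26×30 = 146.52 + 711.48 + 363.72 + 727.8 = 1949.52
L = 2085.63 / 1949.52 × 100 = 106.9817
Paasche component (current-period weights):
ΣP(Period 1)Q(Period 1) = 8.31×20 + 10.85×78 + 3.90×101 + 28.54×34 = 166.2 + 846.3 + 393.9 + 970.36 = 2376.76
ΣP(Period 1)Q(Period 0) = 8.31×18 + 10.85×84 + 3.90×84 + 28.54×30 = 149.58 + 911.4 + 327.6 + 856.2 = 2244.78
P = 2376.76 / 2244.78 × 100 = 105.8794
Fisher = √(L × P) = √(106.9817 × 105.8794) = 106.4291

106.43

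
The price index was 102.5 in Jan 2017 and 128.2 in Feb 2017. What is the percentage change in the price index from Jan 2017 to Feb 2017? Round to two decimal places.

25.07%

Change = (128.2 − 102.5) / 102.5 × 100
       = 25.7 / 102.5 × 100 = 25.0732%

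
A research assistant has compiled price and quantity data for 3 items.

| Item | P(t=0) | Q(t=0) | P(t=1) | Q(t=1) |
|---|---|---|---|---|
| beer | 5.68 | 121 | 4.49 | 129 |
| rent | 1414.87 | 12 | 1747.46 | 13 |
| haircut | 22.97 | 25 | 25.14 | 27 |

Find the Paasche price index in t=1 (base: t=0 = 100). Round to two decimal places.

121.42

Paasche price index uses current-period quantities as weights.
ΣP(t=1)·Q(t=1) = 4.49×129 + 1747.46×13 + 25.14×27 = 579.21 + 22716.98 + 678.78 = 23974.97
ΣP(t=0)·Q(t=1) = 5.68×129 + 1414.87×13 + 22.97×27 = 732.72 + 18393.31 + 620.19 = 19746.22
Index = 23974.97 / 19746.22 × 100 = 121.4155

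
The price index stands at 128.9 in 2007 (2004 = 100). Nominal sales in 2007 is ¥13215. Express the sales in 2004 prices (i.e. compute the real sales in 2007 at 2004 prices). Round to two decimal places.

Real = Nominal ÷ (Index/100) = 13215 ÷ (128.9/100)
     = 13215 ÷ 1.289 = 10252.1334

10252.13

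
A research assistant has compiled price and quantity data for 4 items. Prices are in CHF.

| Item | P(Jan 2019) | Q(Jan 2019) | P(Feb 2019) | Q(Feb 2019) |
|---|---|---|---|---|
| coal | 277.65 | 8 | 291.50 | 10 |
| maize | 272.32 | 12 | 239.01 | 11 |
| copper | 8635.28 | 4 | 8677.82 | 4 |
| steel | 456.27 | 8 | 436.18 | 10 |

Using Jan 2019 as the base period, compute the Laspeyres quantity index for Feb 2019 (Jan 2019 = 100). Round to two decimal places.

Laspeyres quantity index uses base-period prices as weights.
ΣP(Jan 2019)·Q(Feb 2019) = 277.65×10 + 272.32×11 + 8635.28×4 + 456.27×10 = 2776.5 + 2995.52 + 34541.12 + 4562.7 = 44875.84
ΣP(Jan 2019)·Q(Jan 2019) = 277.65×8 + 272.32×12 + 8635.28×4 + 456.27×8 = 2221.2 + 3267.84 + 34541.12 + 3650.16 = 43680.32
Index = 44875.84 / 43680.32 × 100 = 102.7370

102.74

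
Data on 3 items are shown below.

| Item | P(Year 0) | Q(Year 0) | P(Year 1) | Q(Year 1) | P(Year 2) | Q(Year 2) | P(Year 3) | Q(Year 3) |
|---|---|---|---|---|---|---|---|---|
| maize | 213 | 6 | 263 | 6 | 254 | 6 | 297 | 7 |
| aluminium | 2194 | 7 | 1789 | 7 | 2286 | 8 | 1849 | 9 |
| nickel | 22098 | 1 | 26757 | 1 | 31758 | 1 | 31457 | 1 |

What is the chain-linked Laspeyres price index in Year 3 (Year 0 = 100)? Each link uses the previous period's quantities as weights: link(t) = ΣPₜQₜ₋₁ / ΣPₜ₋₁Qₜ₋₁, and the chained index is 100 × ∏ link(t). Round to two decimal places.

Link Year 0→Year 1:
ΣP(Year 1)Q(Year 0) = 263×6 + 1789×7 + 26757×1 = 1578 + 12523 + 26757 = 40858
ΣP(Year 0)Q(Year 0) = 213×6 + 2194×7 + 22098×1 = 1278 + 15358 + 22098 = 38734
link = 40858/38734 = 1.054836
Link Year 1→Year 2:
ΣP(Year 2)Q(Year 1) = 254×6 + 2286×7 + 31758×1 = 1524 + 16002 + 31758 = 49284
ΣP(Year 1)Q(Year 1) = 263×6 + 1789×7 + 26757×1 = 1578 + 12523 + 26757 = 40858
link = 49284/40858 = 1.206226
Link Year 2→Year 3:
ΣP(Year 3)Q(Year 2) = 297×6 + 1849×8 + 31457×1 = 1782 + 14792 + 31457 = 48031
ΣP(Year 2)Q(Year 2) = 254×6 + 2286×8 + 31758×1 = 1524 + 18288 + 31758 = 51570
link = 48031/51570 = 0.931375
Chained index = 100 × 1.054836 × 1.206226 × 0.931375 = 118.5054

118.51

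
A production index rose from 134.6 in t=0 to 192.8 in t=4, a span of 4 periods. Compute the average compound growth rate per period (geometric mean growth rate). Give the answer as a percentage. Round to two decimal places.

Growth factor = (192.8/134.6)^(1/4) = (1.432392)^(1/4) = 1.093995
Growth rate = 1.093995 − 1 = 0.093995 = 9.3995%

9.40%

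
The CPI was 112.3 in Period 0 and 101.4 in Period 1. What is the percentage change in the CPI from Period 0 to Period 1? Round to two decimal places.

Change = (101.4 − 112.3) / 112.3 × 100
       = -10.9 / 112.3 × 100 = -9.7061%

-9.71%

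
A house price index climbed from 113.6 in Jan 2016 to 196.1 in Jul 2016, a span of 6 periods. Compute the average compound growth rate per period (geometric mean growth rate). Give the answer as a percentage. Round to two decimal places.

Growth factor = (196.1/113.6)^(1/6) = (1.726232)^(1/6) = 1.095258
Growth rate = 1.095258 − 1 = 0.095258 = 9.5258%

9.53%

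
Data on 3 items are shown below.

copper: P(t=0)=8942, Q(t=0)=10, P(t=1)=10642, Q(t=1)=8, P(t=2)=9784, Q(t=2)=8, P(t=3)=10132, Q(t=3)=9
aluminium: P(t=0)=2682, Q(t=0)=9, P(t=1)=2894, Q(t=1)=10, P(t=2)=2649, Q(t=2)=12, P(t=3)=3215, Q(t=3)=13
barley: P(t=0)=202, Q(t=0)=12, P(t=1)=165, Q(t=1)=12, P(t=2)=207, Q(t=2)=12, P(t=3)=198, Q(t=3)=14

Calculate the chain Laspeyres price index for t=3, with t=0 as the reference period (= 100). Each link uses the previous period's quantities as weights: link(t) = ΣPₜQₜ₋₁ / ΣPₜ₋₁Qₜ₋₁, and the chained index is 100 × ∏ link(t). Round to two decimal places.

Link t=0→t=1:
ΣP(t=1)Q(t=0) = 10642×10 + 2894×9 + 165×12 = 106420 + 26046 + 1980 = 134446
ΣP(t=0)Q(t=0) = 8942×10 + 2682×9 + 202×12 = 89420 + 24138 + 2424 = 115982
link = 134446/115982 = 1.159197
Link t=1→t=2:
ΣP(t=2)Q(t=1) = 9784×8 + 2649×10 + 207×12 = 78272 + 26490 + 2484 = 107246
ΣP(t=1)Q(t=1) = 10642×8 + 2894×10 + 165×12 = 85136 + 28940 + 1980 = 116056
link = 107246/116056 = 0.924088
Link t=2→t=3:
ΣP(t=3)Q(t=2) = 10132×8 + 3215×12 + 198×12 = 81056 + 38580 + 2376 = 122012
ΣP(t=2)Q(t=2) = 9784×8 + 2649×12 + 207×12 = 78272 + 31788 + 2484 = 112544
link = 122012/112544 = 1.084127
Chained index = 100 × 1.159197 × 0.924088 × 1.084127 = 116.1318

116.13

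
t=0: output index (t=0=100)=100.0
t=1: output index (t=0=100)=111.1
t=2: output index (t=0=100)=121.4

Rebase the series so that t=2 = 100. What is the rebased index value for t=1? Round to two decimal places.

Rebased(t=1) = 111.1 / 121.4 × 100 = 91.5157

91.52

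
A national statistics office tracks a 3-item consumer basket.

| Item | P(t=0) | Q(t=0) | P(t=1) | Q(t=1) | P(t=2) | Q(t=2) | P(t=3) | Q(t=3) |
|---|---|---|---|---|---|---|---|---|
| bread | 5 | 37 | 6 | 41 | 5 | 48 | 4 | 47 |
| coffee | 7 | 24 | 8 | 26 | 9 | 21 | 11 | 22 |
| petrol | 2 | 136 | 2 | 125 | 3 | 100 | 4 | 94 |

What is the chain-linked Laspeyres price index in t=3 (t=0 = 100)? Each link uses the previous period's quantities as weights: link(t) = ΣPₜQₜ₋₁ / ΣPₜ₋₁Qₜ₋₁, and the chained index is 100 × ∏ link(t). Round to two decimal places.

Link t=0→t=1:
ΣP(t=1)Q(t=0) = 6×37 + 8×24 + 2×136 = 222 + 192 + 272 = 686
ΣP(t=0)Q(t=0) = 5×37 + 7×24 + 2×136 = 185 + 168 + 272 = 625
link = 686/625 = 1.097600
Link t=1→t=2:
ΣP(t=2)Q(t=1) = 5×41 + 9×26 + 3×125 = 205 + 234 + 375 = 814
ΣP(t=1)Q(t=1) = 6×41 + 8×26 + 2×125 = 246 + 208 + 250 = 704
link = 814/704 = 1.156250
Link t=2→t=3:
ΣP(t=3)Q(t=2) = 4×48 + 11×21 + 4×100 = 192 + 231 + 400 = 823
ΣP(t=2)Q(t=2) = 5×48 + 9×21 + 3×100 = 240 + 189 + 300 = 729
link = 823/729 = 1.128944
Chained index = 100 × 1.097600 × 1.156250 × 1.128944 = 143.2743

143.27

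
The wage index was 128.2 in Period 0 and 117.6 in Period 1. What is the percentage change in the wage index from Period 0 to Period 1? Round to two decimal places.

Change = (117.6 − 128.2) / 128.2 × 100
       = -10.6 / 128.2 × 100 = -8.2683%

-8.27%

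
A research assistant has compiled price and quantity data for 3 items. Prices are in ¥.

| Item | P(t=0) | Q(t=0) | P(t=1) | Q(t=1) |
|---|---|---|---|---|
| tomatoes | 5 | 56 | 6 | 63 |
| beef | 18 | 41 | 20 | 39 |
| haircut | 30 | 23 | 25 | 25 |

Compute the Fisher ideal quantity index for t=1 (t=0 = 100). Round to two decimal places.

Laspeyres component (base-period weights):
ΣP(t=0)Q(t=1) = 5×63 + 18×39 + 30×25 = 315 + 702 + 750 = 1767
ΣP(t=0)Q(t=0) = 5×56 + 18×41 + 30×23 = 280 + 738 + 690 = 1708
L = 1767 / 1708 × 100 = 103.4543
Paasche component (current-period weights):
ΣP(t=1)Q(t=1) = 6×63 + 20×39 + 25×25 = 378 + 780 + 625 = 1783
ΣP(t=1)Q(t=0) = 6×56 + 20×41 + 25×23 = 336 + 820 + 575 = 1731
P = 1783 / 1731 × 100 = 103.0040
Fisher = √(L × P) = √(103.4543 × 103.0040) = 103.2289

103.23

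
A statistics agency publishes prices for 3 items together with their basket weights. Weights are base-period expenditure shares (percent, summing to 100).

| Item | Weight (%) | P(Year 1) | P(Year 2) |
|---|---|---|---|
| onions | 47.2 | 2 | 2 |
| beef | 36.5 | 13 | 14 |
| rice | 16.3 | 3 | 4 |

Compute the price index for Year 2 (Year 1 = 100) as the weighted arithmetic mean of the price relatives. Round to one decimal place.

onions: 47.2 × (2/2) = 47.2 × 1.000000 = 47.2000
beef: 36.5 × (14/13) = 36.5 × 1.076923 = 39.3077
rice: 16.3 × (4/3) = 16.3 × 1.333333 = 21.7333
Index = Σ wᵢ·(p₁ᵢ/p₀ᵢ) = 47.2000 + 39.3077 + 21.7333 = 108.2410

108.2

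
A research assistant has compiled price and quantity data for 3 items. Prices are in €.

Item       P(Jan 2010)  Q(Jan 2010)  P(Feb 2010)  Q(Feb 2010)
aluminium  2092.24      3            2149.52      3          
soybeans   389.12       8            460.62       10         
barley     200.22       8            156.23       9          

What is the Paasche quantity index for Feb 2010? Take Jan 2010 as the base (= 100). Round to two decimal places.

109.47

Paasche quantity index uses current-period prices as weights.
ΣP(Feb 2010)·Q(Feb 2010) = 2149.52×3 + 460.62×10 + 156.23×9 = 6448.56 + 4606.2 + 1406.07 = 12460.83
ΣP(Feb 2010)·Q(Jan 2010) = 2149.52×3 + 460.62×8 + 156.23×8 = 6448.56 + 3684.96 + 1249.84 = 11383.36
Index = 12460.83 / 11383.36 × 100 = 109.4653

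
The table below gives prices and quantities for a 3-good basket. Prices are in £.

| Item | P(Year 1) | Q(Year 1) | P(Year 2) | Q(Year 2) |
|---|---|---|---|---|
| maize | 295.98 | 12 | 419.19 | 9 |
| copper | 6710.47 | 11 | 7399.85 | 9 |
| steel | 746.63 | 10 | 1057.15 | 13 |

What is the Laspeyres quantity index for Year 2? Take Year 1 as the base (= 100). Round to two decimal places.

Laspeyres quantity index uses base-period prices as weights.
ΣP(Year 1)·Q(Year 2) = 295.98×9 + 6710.47×9 + 746.63×13 = 2663.82 + 60394.23 + 9706.19 = 72764.24
ΣP(Year 1)·Q(Year 1) = 295.98×12 + 6710.47×11 + 746.63×10 = 3551.76 + 73815.17 + 7466.3 = 84833.23
Index = 72764.24 / 84833.23 × 100 = 85.7733

85.77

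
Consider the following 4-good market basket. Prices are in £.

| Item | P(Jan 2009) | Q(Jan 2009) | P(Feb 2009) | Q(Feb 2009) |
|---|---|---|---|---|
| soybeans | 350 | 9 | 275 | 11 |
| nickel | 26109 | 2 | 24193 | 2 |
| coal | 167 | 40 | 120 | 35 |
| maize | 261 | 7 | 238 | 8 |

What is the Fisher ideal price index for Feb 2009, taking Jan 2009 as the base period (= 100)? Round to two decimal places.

Laspeyres component (base-period weights):
ΣP(Feb 2009)Q(Jan 2009) = 275×9 + 24193×2 + 120×40 + 238×7 = 2475 + 48386 + 4800 + 1666 = 57327
ΣP(Jan 2009)Q(Jan 2009) = 350×9 + 26109×2 + 167×40 + 261×7 = 3150 + 52218 + 6680 + 1827 = 63875
L = 57327 / 63875 × 100 = 89.7487
Paasche component (current-period weights):
ΣP(Feb 2009)Q(Feb 2009) = 275×11 + 24193×2 + 120×35 + 238×8 = 3025 + 48386 + 4200 + 1904 = 57515
ΣP(Jan 2009)Q(Feb 2009) = 350×11 + 26109×2 + 167×35 + 261×8 = 3850 + 52218 + 5845 + 2088 = 64001
P = 57515 / 64001 × 100 = 89.8658
Fisher = √(L × P) = √(89.7487 × 89.8658) = 89.8072

89.81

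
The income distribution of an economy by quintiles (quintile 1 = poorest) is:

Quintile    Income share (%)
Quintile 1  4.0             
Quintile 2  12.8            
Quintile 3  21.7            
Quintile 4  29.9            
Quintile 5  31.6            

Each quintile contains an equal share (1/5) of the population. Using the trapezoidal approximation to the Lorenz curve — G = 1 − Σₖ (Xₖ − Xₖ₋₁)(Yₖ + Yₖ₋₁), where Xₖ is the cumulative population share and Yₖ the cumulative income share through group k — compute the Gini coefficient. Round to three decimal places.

Cumulative income shares Yₖ: 0.0400, 0.1680, 0.3850, 0.6840, 1.0000
Σ (Xₖ−Xₖ₋₁)(Yₖ+Yₖ₋₁) = (1/5)(0.0400+0.0000) + (1/5)(0.1680+0.0400) + (1/5)(0.3850+0.1680) + (1/5)(0.6840+0.3850) + (1/5)(1.0000+0.6840)
  = 0.0080 + 0.0416 + 0.1106 + 0.2138 + 0.3368 = 0.7108
G = 1 − 0.7108 = 0.2892

0.289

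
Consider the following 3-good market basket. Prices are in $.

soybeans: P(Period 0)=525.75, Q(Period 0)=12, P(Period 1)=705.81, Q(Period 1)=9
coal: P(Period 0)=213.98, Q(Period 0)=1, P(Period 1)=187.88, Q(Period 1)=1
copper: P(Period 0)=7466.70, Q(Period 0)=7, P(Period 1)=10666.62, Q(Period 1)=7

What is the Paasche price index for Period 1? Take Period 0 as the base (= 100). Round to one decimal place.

Paasche price index uses current-period quantities as weights.
ΣP(Period 1)·Q(Period 1) = 705.81×9 + 187.88×1 + 10666.62×7 = 6352.29 + 187.88 + 74666.34 = 81206.51
ΣP(Period 0)·Q(Period 1) = 525.75×9 + 213.98×1 + 7466.70×7 = 4731.75 + 213.98 + 52266.9 = 57212.63
Index = 81206.51 / 57212.63 × 100 = 141.9381

141.9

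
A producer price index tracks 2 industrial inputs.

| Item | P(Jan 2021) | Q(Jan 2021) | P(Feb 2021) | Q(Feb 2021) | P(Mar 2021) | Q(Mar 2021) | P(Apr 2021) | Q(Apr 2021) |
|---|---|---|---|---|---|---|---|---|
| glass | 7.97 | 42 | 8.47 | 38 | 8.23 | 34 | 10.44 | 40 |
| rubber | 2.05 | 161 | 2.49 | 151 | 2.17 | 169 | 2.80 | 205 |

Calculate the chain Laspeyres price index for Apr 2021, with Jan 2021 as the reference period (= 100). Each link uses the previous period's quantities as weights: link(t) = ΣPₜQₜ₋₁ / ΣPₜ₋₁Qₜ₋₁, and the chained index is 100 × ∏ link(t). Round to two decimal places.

133.78

Link Jan 2021→Feb 2021:
ΣP(Feb 2021)Q(Jan 2021) = 8.47×42 + 2.49×161 = 355.74 + 400.89 = 756.63
ΣP(Jan 2021)Q(Jan 2021) = 7.97×42 + 2.05×161 = 334.74 + 330.05 = 664.79
link = 756.63/664.79 = 1.138149
Link Feb 2021→Mar 2021:
ΣP(Mar 2021)Q(Feb 2021) = 8.23×38 + 2.17×151 = 312.74 + 327.67 = 640.41
ΣP(Feb 2021)Q(Feb 2021) = 8.47×38 + 2.49×151 = 321.86 + 375.99 = 697.85
link = 640.41/697.85 = 0.917690
Link Mar 2021→Apr 2021:
ΣP(Apr 2021)Q(Mar 2021) = 10.44×34 + 2.80×169 = 354.96 + 473.2 = 828.16
ΣP(Mar 2021)Q(Mar 2021) = 8.23×34 + 2.17×169 = 279.82 + 366.73 = 646.55
link = 828.16/646.55 = 1.280891
Chained index = 100 × 1.138149 × 0.917690 × 1.280891 = 133.7849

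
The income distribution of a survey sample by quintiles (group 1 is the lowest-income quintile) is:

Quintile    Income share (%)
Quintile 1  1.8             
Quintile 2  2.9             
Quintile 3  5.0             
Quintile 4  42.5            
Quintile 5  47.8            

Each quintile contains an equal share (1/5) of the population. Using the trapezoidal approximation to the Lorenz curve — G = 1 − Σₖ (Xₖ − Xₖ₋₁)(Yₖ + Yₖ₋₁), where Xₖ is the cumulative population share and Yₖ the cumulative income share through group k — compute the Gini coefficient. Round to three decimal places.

Cumulative income shares Yₖ: 0.0180, 0.0470, 0.0970, 0.5220, 1.0000
Σ (Xₖ−Xₖ₋₁)(Yₖ+Yₖ₋₁) = (1/5)(0.0180+0.0000) + (1/5)(0.0470+0.0180) + (1/5)(0.0970+0.0470) + (1/5)(0.5220+0.0970) + (1/5)(1.0000+0.5220)
  = 0.0036 + 0.0130 + 0.0288 + 0.1238 + 0.3044 = 0.4736
G = 1 − 0.4736 = 0.5264

0.526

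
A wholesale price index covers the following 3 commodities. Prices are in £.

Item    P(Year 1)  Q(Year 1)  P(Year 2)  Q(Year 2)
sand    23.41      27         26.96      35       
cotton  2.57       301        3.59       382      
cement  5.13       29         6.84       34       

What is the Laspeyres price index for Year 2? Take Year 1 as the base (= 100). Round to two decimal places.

129.11

Laspeyres price index uses base-period quantities as weights.
ΣP(Year 2)·Q(Year 1) = 26.96×27 + 3.59×301 + 6.84×29 = 727.92 + 1080.59 + 198.36 = 2006.87
ΣP(Year 1)·Q(Year 1) = 23.41×27 + 2.57×301 + 5.13×29 = 632.07 + 773.57 + 148.77 = 1554.41
Index = 2006.87 / 1554.41 × 100 = 129.1082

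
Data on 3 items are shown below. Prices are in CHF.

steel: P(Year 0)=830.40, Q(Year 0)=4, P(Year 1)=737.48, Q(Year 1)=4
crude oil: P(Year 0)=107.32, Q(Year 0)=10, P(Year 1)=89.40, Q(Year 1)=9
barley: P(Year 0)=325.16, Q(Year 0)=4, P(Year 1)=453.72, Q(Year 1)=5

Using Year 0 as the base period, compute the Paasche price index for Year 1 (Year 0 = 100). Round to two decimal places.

101.86

Paasche price index uses current-period quantities as weights.
ΣP(Year 1)·Q(Year 1) = 737.48×4 + 89.40×9 + 453.72×5 = 2949.92 + 804.6 + 2268.6 = 6023.12
ΣP(Year 0)·Q(Year 1) = 830.40×4 + 107.32×9 + 325.16×5 = 3321.6 + 965.88 + 1625.8 = 5913.28
Index = 6023.12 / 5913.28 × 100 = 101.8575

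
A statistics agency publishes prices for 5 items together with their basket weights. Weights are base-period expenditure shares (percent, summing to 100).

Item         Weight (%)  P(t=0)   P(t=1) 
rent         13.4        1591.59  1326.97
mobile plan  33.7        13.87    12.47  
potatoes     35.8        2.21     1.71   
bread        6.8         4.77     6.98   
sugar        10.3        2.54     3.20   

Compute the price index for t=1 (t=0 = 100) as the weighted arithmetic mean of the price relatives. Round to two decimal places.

rent: 13.4 × (1326.97/1591.59) = 13.4 × 0.833739 = 11.1721
mobile plan: 33.7 × (12.47/13.87) = 33.7 × 0.899063 = 30.2984
potatoes: 35.8 × (1.71/2.21) = 35.8 × 0.773756 = 27.7005
bread: 6.8 × (6.98/4.77) = 6.8 × 1.463312 = 9.9505
sugar: 10.3 × (3.20/2.54) = 10.3 × 1.259843 = 12.9764
Index = Σ wᵢ·(p₁ᵢ/p₀ᵢ) = 11.1721 + 30.2984 + 27.7005 + 9.9505 + 12.9764 = 92.0979

92.10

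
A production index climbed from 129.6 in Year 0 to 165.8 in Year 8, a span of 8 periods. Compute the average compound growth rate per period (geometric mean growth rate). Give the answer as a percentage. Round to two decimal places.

3.13%

Growth factor = (165.8/129.6)^(1/8) = (1.279321)^(1/8) = 1.031270
Growth rate = 1.031270 − 1 = 0.031270 = 3.1270%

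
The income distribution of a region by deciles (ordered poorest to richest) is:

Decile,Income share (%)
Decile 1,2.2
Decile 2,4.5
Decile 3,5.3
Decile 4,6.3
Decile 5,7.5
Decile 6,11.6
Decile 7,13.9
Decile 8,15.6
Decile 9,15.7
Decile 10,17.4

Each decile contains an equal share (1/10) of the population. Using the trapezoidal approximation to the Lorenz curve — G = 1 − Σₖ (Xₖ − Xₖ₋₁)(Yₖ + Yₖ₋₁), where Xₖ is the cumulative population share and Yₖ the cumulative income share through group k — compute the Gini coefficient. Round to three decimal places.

Cumulative income shares Yₖ: 0.0220, 0.0670, 0.1200, 0.1830, 0.2580, 0.3740, 0.5130, 0.6690, 0.8260, 1.0000
Σ (Xₖ−Xₖ₋₁)(Yₖ+Yₖ₋₁) = (1/10)(0.0220+0.0000) + (1/10)(0.0670+0.0220) + (1/10)(0.1200+0.0670) + (1/10)(0.1830+0.1200) + (1/10)(0.2580+0.1830) + (1/10)(0.3740+0.2580) + (1/10)(0.5130+0.3740) + (1/10)(0.6690+0.5130) + (1/10)(0.8260+0.6690) + (1/10)(1.0000+0.8260)
  = 0.0022 + 0.0089 + 0.0187 + 0.0303 + 0.0441 + 0.0632 + 0.0887 + 0.1182 + 0.1495 + 0.1826 = 0.7064
G = 1 − 0.7064 = 0.2936

0.294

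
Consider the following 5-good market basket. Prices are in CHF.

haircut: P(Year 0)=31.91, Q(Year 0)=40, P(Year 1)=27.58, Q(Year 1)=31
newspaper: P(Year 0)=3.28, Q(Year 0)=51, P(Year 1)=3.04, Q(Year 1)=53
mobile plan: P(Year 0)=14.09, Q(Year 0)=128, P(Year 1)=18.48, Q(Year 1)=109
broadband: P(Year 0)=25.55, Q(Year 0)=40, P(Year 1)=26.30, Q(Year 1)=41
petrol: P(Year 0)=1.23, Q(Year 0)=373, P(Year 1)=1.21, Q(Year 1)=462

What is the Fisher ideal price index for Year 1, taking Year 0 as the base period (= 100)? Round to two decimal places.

108.31

Laspeyres component (base-period weights):
ΣP(Year 1)Q(Year 0) = 27.58×40 + 3.04×51 + 18.48×128 + 26.30×40 + 1.21×373 = 1103.2 + 155.04 + 2365.44 + 1052 + 451.33 = 5127.01
ΣP(Year 0)Q(Year 0) = 31.91×40 + 3.28×51 + 14.09×128 + 25.55×40 + 1.23×373 = 1276.4 + 167.28 + 1803.52 + 1022 + 458.79 = 4727.99
L = 5127.01 / 4727.99 × 100 = 108.4395
Paasche component (current-period weights):
ΣP(Year 1)Q(Year 1) = 27.58×31 + 3.04×53 + 18.48×109 + 26.30×41 + 1.21×462 = 854.98 + 161.12 + 2014.32 + 1078.3 + 559.02 = 4667.74
ΣP(Year 0)Q(Year 1) = 31.91×31 + 3.28×53 + 14.09×109 + 25.55×41 + 1.23×462 = 989.21 + 173.84 + 1535.81 + 1047.55 + 568.26 = 4314.67
P = 4667.74 / 4314.67 × 100 = 108.1830
Fisher = √(L × P) = √(108.4395 × 108.1830) = 108.3112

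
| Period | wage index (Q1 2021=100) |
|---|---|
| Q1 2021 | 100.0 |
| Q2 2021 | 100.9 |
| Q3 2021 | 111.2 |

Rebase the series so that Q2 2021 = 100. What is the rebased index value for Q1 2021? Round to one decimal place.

99.1

Rebased(Q1 2021) = 100.0 / 100.9 × 100 = 99.1080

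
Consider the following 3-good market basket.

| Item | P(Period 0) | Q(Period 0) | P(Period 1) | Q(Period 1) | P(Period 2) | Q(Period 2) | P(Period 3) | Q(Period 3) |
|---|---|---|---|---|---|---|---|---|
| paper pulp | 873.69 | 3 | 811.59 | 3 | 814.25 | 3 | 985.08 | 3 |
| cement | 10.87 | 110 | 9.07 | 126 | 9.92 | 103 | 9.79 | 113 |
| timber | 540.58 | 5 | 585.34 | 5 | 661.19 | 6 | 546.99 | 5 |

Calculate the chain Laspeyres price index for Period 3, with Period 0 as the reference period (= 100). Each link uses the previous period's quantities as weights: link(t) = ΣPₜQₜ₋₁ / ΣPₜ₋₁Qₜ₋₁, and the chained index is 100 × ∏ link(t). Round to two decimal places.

Link Period 0→Period 1:
ΣP(Period 1)Q(Period 0) = 811.59×3 + 9.07×110 + 585.34×5 = 2434.77 + 997.7 + 2926.7 = 6359.17
ΣP(Period 0)Q(Period 0) = 873.69×3 + 10.87×110 + 540.58×5 = 2621.07 + 1195.7 + 2702.9 = 6519.67
link = 6359.17/6519.67 = 0.975382
Link Period 1→Period 2:
ΣP(Period 2)Q(Period 1) = 814.25×3 + 9.92×126 + 661.19×5 = 2442.75 + 1249.92 + 3305.95 = 6998.62
ΣP(Period 1)Q(Period 1) = 811.59×3 + 9.07×126 + 585.34×5 = 2434.77 + 1142.82 + 2926.7 = 6504.29
link = 6998.62/6504.29 = 1.076001
Link Period 2→Period 3:
ΣP(Period 3)Q(Period 2) = 985.08×3 + 9.79×103 + 546.99×6 = 2955.24 + 1008.37 + 3281.94 = 7245.55
ΣP(Period 2)Q(Period 2) = 814.25×3 + 9.92×103 + 661.19×6 = 2442.75 + 1021.76 + 3967.14 = 7431.65
link = 7245.55/7431.65 = 0.974958
Chained index = 100 × 0.975382 × 1.076001 × 0.974958 = 102.3230

102.32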